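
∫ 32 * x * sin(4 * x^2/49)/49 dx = -4*cos(4*x^2/49) + C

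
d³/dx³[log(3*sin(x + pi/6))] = 2*cos(x + pi/6)/sin(x + pi/6)^3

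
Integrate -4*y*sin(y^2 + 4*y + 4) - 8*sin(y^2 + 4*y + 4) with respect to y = 2*cos((y + 2)^2) + C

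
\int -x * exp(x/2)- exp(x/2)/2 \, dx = (3 - 2*x)*exp(x/2) + C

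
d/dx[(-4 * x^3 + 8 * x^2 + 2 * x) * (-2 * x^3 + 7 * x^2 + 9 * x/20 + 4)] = 48*x^5 - 220*x^4 + 1004*x^3/5 + 24*x^2/5 + 329*x/5 + 8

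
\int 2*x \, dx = x^2 + C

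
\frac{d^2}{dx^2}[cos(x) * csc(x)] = 2*cos(x)/sin(x)^3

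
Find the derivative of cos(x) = -sin(x)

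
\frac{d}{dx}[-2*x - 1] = -2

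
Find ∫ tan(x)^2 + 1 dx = tan(x) + C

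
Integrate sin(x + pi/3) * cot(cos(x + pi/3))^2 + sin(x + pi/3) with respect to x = cot(cos(x + pi/3)) + C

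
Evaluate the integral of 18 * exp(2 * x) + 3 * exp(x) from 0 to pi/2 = -12 + 3*exp(pi/2) + 9*exp(pi)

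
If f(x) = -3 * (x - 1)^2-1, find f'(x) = 6 - 6*x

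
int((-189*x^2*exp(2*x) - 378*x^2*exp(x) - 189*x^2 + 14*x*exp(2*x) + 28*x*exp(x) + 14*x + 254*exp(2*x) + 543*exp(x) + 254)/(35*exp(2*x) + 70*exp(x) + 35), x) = (-(exp(x) + 1)*(63*x^3 - 7*x^2 - 254*x + 273)/35 + exp(x))/(exp(x) + 1) + C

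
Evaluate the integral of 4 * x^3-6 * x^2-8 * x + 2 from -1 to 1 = 0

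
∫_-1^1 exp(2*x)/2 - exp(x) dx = -(-1 + exp(-1)/2)^2 + (-1 + E/2)^2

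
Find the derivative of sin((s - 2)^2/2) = (s - 2)*cos(s^2/2 - 2*s + 2)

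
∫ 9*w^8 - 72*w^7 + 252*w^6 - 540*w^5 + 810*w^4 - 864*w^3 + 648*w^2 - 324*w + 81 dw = w^9 - 9*w^8 + 36*w^7 - 90*w^6 + 162*w^5 - 216*w^4 + 216*w^3 - 162*w^2 + 81*w + C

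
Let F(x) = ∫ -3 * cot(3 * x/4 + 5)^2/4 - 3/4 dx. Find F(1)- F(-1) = cot(23/4) - cot(17/4)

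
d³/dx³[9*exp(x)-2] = 9*exp(x)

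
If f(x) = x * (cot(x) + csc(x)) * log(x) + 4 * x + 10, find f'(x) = -x*log(x)*cot(x)^2 - x*log(x)*cot(x)*csc(x) - x*log(x) + log(x)*cot(x) + log(x)*csc(x) + cot(x) + csc(x) + 4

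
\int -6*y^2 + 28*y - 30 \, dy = -2*y^3 + 14*y^2 - 30*y + C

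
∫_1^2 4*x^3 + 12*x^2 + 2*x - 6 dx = 40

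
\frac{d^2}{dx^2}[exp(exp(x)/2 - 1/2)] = exp(x + exp(x)/2 - 1/2)/2 + exp(2*x + exp(x)/2 - 1/2)/4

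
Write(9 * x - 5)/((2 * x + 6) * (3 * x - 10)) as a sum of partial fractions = 75/(38*(3*x - 10)) + 16/(19*(x + 3))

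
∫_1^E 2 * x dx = -1 + exp(2)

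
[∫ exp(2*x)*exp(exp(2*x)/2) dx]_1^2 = -exp(exp(2)/2) + exp(exp(4)/2)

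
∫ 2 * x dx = x^2 + C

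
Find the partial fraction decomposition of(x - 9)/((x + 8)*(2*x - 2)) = 17/(18*(x + 8)) - 4/(9*(x - 1))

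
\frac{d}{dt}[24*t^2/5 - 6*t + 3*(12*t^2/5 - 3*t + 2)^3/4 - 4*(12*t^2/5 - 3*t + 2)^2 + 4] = 7776*t^5/125 - 972*t^4/5 + 5148*t^3/25 - 1647*t^2/20 - 15*t + 15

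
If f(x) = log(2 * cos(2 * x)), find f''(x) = -4/cos(2*x)^2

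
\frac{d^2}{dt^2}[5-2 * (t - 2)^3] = 24 - 12*t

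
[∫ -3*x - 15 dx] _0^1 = -33/2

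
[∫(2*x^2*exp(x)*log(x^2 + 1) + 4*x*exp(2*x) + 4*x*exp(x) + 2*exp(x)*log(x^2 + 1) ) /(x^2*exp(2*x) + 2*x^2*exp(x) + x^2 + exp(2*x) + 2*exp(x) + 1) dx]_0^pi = 2*exp(pi)*log(1 + pi^2)/(1 + exp(pi))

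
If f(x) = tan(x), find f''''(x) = 24*tan(x)^5 + 40*tan(x)^3 + 16*tan(x)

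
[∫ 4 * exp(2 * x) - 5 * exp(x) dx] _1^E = -exp(E) - 2*(-1 + E)^2 + E + 2*(-1 + exp(E))^2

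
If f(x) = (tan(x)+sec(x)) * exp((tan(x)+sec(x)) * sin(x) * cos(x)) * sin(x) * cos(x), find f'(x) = (2*sin(x)^3 + 3*sin(x)^2 + 3*sin(x) + 1)*exp(sin(x))*exp(sin(x)^2)*cos(x)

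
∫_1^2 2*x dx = 3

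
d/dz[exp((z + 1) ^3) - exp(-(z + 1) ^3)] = (3*z^2*exp(2*z^3 + 6*z^2 + 6*z + 2) + 3*z^2 + 6*z*exp(2*z^3 + 6*z^2 + 6*z + 2) + 6*z + 3*exp(2*z^3 + 6*z^2 + 6*z + 2) + 3)*exp(-z^3 - 3*z^2 - 3*z - 1)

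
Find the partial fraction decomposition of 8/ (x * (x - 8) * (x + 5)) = 8/(65*(x + 5)) + 1/(13*(x - 8)) - 1/(5*x)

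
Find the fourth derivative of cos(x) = cos(x)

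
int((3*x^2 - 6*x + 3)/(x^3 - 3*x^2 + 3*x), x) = log((x - 1)^3 + 1) + C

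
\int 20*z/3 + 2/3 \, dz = 10*z^2/3 + 2*z/3 + C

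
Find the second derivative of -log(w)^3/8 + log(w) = (3*log(w)^2 - 6*log(w) - 8)/(8*w^2)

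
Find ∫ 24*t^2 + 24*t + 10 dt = 8*t^3 + 12*t^2 + 10*t + C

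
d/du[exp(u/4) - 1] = exp(u/4)/4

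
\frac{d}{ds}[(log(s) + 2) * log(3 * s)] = (2*log(s) + log(3) + 2)/s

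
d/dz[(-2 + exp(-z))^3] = (-12*exp(2*z) + 12*exp(z) - 3)*exp(-3*z)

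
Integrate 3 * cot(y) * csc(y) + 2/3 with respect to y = 2*y/3 - 3*csc(y) + C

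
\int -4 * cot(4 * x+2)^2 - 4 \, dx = cot(4*x + 2) + C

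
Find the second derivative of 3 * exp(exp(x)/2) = 3*exp(x + exp(x)/2)/2 + 3*exp(2*x + exp(x)/2)/4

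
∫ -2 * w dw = -w^2 + C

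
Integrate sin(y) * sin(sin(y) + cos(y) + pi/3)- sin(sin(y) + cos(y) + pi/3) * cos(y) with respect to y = cos(sqrt(2)*sin(y + pi/4) + pi/3) + C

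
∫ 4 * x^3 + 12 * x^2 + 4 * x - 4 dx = x^4 + 4*x^3 + 2*x^2 - 4*x + C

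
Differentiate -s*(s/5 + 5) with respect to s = -2*s/5 - 5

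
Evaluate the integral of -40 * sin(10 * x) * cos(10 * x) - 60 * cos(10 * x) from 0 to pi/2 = 0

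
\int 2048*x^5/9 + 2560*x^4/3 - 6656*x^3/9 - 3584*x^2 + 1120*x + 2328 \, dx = 1024*x^6/27 + 512*x^5/3 - 1664*x^4/9 - 3584*x^3/3 + 560*x^2 + 2328*x + C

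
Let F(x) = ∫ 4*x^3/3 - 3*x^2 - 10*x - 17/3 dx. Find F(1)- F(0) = -34/3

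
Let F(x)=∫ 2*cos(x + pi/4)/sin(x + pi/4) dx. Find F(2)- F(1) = 2*log(sin(pi/4 + 2)) - 2*log(sin(pi/4 + 1))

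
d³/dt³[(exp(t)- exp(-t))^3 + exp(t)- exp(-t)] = (27*exp(6*t) - 2*exp(4*t) - 2*exp(2*t) + 27)*exp(-3*t)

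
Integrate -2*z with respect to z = -z^2 + C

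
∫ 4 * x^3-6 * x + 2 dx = x^4 - 3*x^2 + 2*x + C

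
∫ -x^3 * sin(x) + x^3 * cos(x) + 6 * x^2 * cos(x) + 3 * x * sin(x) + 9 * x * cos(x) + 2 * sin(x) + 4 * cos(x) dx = sqrt(2)*(x + 1)^3*sin(x + pi/4) + C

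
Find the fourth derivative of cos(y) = cos(y)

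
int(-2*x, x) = -x^2 + C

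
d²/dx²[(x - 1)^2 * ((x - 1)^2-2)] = 12*x^2 - 24*x + 8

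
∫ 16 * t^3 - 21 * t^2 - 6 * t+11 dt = 4*t^4 - 7*t^3 - 3*t^2 + 11*t + C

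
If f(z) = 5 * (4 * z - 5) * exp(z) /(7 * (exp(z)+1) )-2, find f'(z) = (20*z*exp(z) + 20*exp(2*z) - 5*exp(z))/(7*exp(2*z) + 14*exp(z) + 7)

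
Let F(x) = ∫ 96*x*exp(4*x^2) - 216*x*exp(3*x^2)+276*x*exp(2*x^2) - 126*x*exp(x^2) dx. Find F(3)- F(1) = -9*exp(9) - 3*(-2*exp(2) - 3 + 3*E)^2 - 6*exp(2) + 9*E + 6*exp(18) + 3*(-2*exp(18) - 3 + 3*exp(9))^2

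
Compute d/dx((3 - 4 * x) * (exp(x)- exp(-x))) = (-4*x*exp(2*x) - 4*x - exp(2*x) + 7)*exp(-x)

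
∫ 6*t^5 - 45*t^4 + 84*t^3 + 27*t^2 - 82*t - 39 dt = t^6 - 9*t^5 + 21*t^4 + 9*t^3 - 41*t^2 - 39*t + C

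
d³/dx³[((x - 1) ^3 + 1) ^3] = 504*x^6 - 3024*x^5 + 7560*x^4 - 9720*x^3 + 6480*x^2 - 1944*x + 162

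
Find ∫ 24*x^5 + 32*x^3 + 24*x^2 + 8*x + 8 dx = 4*x^6 + 8*x^4 + 8*x^3 + 4*x^2 + 8*x + C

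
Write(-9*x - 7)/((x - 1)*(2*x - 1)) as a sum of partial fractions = 23/(2*x - 1) - 16/(x - 1)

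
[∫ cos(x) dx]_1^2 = -sin(1) + sin(2)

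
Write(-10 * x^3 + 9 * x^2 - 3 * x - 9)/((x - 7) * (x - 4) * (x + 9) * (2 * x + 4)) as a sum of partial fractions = -8037/(2912*(x + 9)) + 113/(756*(x + 2)) + 517/(468*(x - 4)) - 3019/(864*(x - 7))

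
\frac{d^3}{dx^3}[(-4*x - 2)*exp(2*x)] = -32*x*exp(2*x) - 64*exp(2*x)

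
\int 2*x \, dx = x^2 + C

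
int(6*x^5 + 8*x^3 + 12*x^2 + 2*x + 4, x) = x^6 + 2*x^4 + 4*x^3 + x^2 + 4*x + C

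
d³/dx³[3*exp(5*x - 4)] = 375*exp(5*x - 4)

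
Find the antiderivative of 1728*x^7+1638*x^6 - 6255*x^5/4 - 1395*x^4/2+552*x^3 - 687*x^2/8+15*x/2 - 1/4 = 216*x^8 + 234*x^7 - 2085*x^6/8 - 279*x^5/2 + 138*x^4 - 229*x^3/8 + 15*x^2/4 - x/4 + C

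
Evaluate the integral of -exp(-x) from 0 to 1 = -1 + exp(-1)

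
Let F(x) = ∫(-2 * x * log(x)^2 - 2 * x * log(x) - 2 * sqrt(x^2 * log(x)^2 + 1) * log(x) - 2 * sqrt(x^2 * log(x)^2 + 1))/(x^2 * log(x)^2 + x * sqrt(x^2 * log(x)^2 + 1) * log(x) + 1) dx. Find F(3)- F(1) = -2*log(3*log(3) + sqrt(1 + 9*log(3)^2))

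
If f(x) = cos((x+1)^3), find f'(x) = -3*(x + 1)^2*sin(x^3 + 3*x^2 + 3*x + 1)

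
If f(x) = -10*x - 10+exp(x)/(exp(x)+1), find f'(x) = (-10*exp(2*x) - 19*exp(x) - 10)/(exp(2*x) + 2*exp(x) + 1)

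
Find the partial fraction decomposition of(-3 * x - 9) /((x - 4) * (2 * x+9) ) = -9/(17*(2*x + 9)) - 21/(17*(x - 4))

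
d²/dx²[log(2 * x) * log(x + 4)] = (-x^2*log(x) - x^2*log(x + 4) - x^2*log(2) + 2*x^2 - 8*x*log(x + 4) + 8*x - 16*log(x + 4))/(x^4 + 8*x^3 + 16*x^2)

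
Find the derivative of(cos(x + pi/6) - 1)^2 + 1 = 2*sin(x + pi/6) - sin(2*x + pi/3)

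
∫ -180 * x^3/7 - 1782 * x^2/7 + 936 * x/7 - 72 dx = -45*x^4/7 - 594*x^3/7 + 468*x^2/7 - 72*x + C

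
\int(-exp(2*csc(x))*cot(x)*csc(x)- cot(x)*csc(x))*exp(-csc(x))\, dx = exp(csc(x)) - exp(-csc(x)) + C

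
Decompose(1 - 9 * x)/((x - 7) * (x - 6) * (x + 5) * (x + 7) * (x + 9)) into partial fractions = 41/(960*(x + 9)) - 8/(91*(x + 7)) + 23/(528*(x + 5)) + 53/(2145*(x - 6)) - 31/(1344*(x - 7))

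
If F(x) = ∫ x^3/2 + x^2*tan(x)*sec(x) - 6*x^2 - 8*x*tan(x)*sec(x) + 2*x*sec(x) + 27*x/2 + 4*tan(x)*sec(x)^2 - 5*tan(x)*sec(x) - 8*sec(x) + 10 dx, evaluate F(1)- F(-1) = 16 - 16/cos(1)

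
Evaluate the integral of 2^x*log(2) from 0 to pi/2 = -1 + 2^(pi/2)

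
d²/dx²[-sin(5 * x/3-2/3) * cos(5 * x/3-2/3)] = 50*sin(2*(5*x - 2)/3)/9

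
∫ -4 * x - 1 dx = -2*x^2 - x + C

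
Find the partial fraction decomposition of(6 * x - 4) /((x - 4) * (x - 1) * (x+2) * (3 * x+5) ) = -189/(68*(3*x + 5)) + 8/(9*(x + 2)) - 1/(36*(x - 1)) + 10/(153*(x - 4))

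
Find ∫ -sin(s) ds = cos(s) + C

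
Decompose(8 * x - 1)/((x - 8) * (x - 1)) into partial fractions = -1/(x - 1) + 9/(x - 8)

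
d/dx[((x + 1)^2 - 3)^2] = 4*x^3 + 12*x^2 - 8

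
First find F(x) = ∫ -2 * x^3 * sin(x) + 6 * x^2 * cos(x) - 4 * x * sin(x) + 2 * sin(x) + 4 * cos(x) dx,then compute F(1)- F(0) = 2 + 4*cos(1)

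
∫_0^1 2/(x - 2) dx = -log(4)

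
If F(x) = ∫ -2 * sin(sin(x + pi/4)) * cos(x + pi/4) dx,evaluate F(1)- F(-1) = -2*cos(cos(pi/4 + 1)) + 2*cos(sin(pi/4 + 1))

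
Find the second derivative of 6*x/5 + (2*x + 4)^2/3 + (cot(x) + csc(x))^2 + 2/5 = 8/3 - 2*cos(x)/sin(x)^2 - 8/sin(x)^2 + 12*cos(x)/sin(x)^4 + 12/sin(x)^4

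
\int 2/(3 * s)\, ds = 2*log(3*s)/3 + C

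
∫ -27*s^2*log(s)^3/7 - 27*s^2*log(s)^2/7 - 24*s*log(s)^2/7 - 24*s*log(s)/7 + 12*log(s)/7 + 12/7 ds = 3*s*(-3*s^2*log(s)^2 - 4*s*log(s) + 4)*log(s)/7 + C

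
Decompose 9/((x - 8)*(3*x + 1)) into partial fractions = -27/(25*(3*x + 1)) + 9/(25*(x - 8))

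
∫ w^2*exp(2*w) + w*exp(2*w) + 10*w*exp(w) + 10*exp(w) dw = w*(w*exp(w) + 20)*exp(w)/2 + C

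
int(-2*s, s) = -s^2 + C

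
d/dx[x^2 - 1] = 2*x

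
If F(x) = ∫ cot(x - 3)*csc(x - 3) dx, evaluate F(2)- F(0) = -csc(3) + csc(1)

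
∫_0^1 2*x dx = 1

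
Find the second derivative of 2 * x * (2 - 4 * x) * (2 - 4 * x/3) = 64*x - 128/3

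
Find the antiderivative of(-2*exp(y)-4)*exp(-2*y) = 2*(exp(y) + 1)*exp(-2*y) + C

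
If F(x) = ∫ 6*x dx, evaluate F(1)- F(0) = 3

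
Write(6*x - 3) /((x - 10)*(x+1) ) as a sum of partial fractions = 9/(11*(x + 1)) + 57/(11*(x - 10))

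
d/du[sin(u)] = cos(u)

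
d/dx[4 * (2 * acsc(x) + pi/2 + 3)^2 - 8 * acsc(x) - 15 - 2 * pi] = (-32*acsc(x) - 40 - 8*pi)/(x^2*sqrt(1 - 1/x^2))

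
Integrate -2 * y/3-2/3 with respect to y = -y^2/3 - 2*y/3 + C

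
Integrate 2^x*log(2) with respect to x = 2^x + C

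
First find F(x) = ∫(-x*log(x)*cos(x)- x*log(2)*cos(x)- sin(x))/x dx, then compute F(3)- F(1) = -log(6)*sin(3) + log(2)*sin(1)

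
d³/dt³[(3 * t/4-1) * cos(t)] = 3*t*sin(t)/4 - sin(t) - 9*cos(t)/4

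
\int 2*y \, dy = y^2 + C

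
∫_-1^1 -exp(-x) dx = -E + exp(-1)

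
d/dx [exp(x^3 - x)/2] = 3*x^2*exp(x^3 - x)/2 - exp(x^3 - x)/2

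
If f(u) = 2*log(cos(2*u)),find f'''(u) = -32*sin(2*u)/cos(2*u)^3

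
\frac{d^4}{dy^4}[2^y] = 2^y*log(2)^4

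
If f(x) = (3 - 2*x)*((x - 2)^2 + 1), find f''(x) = 22 - 12*x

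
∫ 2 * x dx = x^2 + C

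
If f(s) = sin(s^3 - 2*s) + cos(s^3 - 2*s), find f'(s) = -3*s^2*sin(s^3 - 2*s) + 3*s^2*cos(s^3 - 2*s) + 2*sin(s^3 - 2*s) - 2*cos(s^3 - 2*s)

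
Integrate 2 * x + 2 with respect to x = x^2 + 2*x + C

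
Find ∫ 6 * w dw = 3*w^2 + C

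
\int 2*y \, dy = y^2 + C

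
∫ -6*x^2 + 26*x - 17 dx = -2*x^3 + 13*x^2 - 17*x + C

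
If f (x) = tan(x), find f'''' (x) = 24*tan(x)^5 + 40*tan(x)^3 + 16*tan(x)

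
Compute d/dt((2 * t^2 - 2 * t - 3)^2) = 16*t^3 - 24*t^2 - 16*t + 12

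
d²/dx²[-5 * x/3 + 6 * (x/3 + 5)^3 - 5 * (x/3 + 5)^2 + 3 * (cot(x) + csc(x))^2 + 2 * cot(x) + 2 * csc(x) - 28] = 4*x/3 + 170/9 - 2/sin(x) - 6*cos(x)/sin(x)^2 - 24/sin(x)^2 + 4*cos(x)/sin(x)^3 + 4/sin(x)^3 + 36*cos(x)/sin(x)^4 + 36/sin(x)^4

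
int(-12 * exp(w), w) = -12*exp(w) + C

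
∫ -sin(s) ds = cos(s) + C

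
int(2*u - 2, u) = u^2 - 2*u + C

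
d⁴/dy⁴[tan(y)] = 24*tan(y)^5 + 40*tan(y)^3 + 16*tan(y)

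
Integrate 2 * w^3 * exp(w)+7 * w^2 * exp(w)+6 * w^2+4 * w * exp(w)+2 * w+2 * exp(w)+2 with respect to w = w*(exp(w) + 1)*(2*w^2 + w + 2) + C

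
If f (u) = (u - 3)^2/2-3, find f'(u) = u - 3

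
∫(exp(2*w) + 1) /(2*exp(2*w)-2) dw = log(2*sinh(w))/2 + C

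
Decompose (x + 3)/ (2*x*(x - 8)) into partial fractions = 11/(16*(x - 8)) - 3/(16*x)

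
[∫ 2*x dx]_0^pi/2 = pi^2/4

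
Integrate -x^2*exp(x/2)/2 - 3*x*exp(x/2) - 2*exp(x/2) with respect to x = -x*(x + 2)*exp(x/2) + C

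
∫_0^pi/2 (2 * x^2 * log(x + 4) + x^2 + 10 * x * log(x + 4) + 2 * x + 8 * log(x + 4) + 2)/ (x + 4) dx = -4*log(2) + (1 + (1 + pi/2)^2)*log(pi/2 + 4)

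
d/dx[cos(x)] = -sin(x)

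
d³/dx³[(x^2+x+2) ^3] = 120*x^3 + 180*x^2 + 216*x + 78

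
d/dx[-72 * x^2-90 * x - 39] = -144*x - 90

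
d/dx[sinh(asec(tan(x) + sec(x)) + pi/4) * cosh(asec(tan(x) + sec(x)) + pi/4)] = -sqrt(2)*(sin(x) - 1)*cosh(2*asec(tan(x) + 1/cos(x)) + pi/2)/(2*sqrt(sin(x)/(sin(x) + 1))*cos(x)^2)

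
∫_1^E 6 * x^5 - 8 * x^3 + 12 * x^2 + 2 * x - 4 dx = -4 + (-E + 2 + exp(3))^2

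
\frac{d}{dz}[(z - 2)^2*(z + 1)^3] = 5*z^4 - 4*z^3 - 15*z^2 + 2*z + 8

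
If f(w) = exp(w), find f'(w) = exp(w)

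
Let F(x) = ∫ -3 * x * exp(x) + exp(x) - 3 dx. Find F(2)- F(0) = -2*exp(2) - 10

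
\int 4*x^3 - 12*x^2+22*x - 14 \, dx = x^4 - 4*x^3 + 11*x^2 - 14*x + C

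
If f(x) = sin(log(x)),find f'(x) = cos(log(x))/x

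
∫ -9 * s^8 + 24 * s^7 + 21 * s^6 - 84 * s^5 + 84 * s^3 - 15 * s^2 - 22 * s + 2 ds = -s^9 + 3*s^8 + 3*s^7 - 14*s^6 + 21*s^4 - 5*s^3 - 11*s^2 + 2*s + C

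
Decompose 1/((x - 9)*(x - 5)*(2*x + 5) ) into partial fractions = 4/(345*(2*x + 5)) - 1/(60*(x - 5)) + 1/(92*(x - 9))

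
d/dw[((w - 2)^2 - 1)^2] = 4*w^3 - 24*w^2 + 44*w - 24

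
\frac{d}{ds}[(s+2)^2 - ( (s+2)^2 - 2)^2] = -4*s^3 - 24*s^2 - 38*s - 12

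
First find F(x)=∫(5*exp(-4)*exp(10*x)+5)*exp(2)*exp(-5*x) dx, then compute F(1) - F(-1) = -exp(-3) - exp(-7) + exp(3) + exp(7)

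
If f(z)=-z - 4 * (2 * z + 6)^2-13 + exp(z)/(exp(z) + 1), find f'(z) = (-32*z*exp(2*z) - 64*z*exp(z) - 32*z - 97*exp(2*z) - 193*exp(z) - 97)/(exp(2*z) + 2*exp(z) + 1)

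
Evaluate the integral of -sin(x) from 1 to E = cos(E) - cos(1)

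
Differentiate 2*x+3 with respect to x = 2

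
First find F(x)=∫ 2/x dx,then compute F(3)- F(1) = 2*log(3)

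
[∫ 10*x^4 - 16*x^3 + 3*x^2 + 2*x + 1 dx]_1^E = (-1 + E)^3*(1 + 2*E + 2*exp(2))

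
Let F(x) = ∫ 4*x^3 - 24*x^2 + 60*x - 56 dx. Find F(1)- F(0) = -33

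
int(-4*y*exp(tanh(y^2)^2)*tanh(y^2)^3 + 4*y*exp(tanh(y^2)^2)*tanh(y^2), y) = exp(tanh(y^2)^2) + C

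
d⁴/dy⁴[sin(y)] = sin(y)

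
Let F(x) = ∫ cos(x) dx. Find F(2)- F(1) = -sin(1) + sin(2)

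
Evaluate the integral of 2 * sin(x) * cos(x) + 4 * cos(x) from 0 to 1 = -4 + (sin(1) + 2)^2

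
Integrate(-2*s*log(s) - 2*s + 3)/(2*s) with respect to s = (3 - 2*s)*log(s)/2 + C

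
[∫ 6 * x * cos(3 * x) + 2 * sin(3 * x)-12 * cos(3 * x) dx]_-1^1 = -8*sin(3)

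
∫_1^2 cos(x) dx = -sin(1) + sin(2)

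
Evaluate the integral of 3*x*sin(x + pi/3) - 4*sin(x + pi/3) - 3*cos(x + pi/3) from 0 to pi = -4 + 3*pi/2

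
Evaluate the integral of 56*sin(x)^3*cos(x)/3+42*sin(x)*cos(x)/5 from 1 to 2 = -21*sin(1)^2/5 - 14*sin(1)^4/3 + 14*sin(2)^4/3 + 21*sin(2)^2/5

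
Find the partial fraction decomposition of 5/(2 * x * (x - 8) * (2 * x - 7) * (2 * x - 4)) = -10/(189*(2*x - 7)) + 5/(144*(x - 2)) + 5/(1728*(x - 8)) - 5/(448*x)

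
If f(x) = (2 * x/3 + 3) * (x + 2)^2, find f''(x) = 4*x + 34/3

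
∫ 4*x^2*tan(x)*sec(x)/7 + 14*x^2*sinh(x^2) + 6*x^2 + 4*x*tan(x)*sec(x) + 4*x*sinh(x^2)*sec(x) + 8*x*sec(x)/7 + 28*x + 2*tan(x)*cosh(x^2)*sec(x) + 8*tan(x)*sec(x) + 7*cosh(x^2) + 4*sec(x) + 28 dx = (7*x + 2*sec(x))*(2*x^2/7 + 2*x + cosh(x^2) + 4) + C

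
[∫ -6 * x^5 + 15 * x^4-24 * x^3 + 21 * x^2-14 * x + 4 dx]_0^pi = (-pi^2 - 1 + pi)^3 - pi^2 + 1 + pi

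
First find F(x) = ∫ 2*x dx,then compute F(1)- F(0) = 1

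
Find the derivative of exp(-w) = -exp(-w)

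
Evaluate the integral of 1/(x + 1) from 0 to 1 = -log(3) + log(6)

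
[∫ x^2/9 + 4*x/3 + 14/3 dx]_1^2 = 187/27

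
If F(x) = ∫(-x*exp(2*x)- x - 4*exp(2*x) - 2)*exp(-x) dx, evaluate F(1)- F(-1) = -6*E + 6*exp(-1)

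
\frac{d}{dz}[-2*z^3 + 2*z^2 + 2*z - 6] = -6*z^2 + 4*z + 2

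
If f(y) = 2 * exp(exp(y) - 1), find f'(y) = 2*exp(y + exp(y) - 1)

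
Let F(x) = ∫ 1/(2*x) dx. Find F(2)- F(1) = log(2)/2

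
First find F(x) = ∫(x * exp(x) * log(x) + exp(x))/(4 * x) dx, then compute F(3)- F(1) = exp(3)*log(3)/4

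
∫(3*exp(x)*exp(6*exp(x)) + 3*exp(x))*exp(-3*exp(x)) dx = 2*sinh(3*exp(x)) + C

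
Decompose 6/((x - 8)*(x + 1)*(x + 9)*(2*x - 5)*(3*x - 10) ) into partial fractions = -243/(16835*(3*x - 10)) + 96/(8855*(2*x - 5)) + 3/(57868*(x + 9)) - 1/(1092*(x + 1)) + 1/(3927*(x - 8))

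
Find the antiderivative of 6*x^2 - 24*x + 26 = 2*x^3 - 12*x^2 + 26*x + C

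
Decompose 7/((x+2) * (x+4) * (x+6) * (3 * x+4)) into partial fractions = 27/(32*(3*x + 4)) - 1/(16*(x + 6)) + 7/(32*(x + 4)) - 7/(16*(x + 2))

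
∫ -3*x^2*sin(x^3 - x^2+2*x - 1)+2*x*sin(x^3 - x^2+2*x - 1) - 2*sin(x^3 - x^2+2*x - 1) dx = cos(x^3 - x^2 + 2*x - 1) + C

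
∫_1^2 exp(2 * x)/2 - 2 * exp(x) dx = -(-2 + E/2)^2 + (-2 + exp(2)/2)^2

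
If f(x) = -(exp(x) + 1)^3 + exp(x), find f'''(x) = -27*exp(3*x) - 24*exp(2*x) - 2*exp(x)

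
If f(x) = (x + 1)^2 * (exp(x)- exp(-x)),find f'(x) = (x^2*exp(2*x) + x^2 + 4*x*exp(2*x) + 3*exp(2*x) - 1)*exp(-x)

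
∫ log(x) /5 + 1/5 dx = x*log(x)/5 + C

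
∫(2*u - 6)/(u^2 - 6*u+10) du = log((u - 3)^2 + 1) + C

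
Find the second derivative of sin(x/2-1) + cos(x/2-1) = -sqrt(2)*cos(-x/2 + pi/4 + 1)/4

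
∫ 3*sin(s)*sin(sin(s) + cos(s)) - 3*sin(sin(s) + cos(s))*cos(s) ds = 3*cos(sqrt(2)*sin(s + pi/4)) + C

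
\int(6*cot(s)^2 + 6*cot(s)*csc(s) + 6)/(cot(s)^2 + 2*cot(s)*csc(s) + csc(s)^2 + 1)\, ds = 6*acot(cot(s) + csc(s)) + C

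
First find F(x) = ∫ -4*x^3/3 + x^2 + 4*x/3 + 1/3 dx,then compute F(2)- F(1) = -1/3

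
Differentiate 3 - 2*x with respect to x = -2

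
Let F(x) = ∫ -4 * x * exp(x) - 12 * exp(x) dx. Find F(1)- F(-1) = -12*E + 4*exp(-1)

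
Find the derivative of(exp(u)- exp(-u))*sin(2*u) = (exp(2*u)*sin(2*u) + 2*exp(2*u)*cos(2*u) + sin(2*u) - 2*cos(2*u))*exp(-u)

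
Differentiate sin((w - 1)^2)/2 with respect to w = (w - 1)*cos(w^2 - 2*w + 1)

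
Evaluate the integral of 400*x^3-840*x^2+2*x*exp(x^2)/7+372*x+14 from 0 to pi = -10*pi^2 - 1/7 + 14*pi + exp(pi^2)/7 + 4*(-5*pi^2 + 7*pi)^2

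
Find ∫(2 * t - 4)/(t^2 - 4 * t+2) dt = log((t - 2)^2 - 2) + C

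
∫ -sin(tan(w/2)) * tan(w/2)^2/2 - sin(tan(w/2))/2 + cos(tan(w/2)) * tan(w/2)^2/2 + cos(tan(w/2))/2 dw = sqrt(2)*sin(tan(w/2) + pi/4) + C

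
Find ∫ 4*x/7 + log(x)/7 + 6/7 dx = x*(2*x + log(x) + 5)/7 + C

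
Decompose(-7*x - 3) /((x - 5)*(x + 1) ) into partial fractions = -2/(3*(x + 1)) - 19/(3*(x - 5))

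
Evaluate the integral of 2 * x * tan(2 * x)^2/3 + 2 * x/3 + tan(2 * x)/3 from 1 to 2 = -tan(2)/3 + 2*tan(4)/3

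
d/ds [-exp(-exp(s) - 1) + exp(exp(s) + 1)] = (exp(s) + exp(s + 2*exp(s) + 2))*exp(-exp(s) - 1)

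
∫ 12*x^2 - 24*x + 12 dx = 4*x^3 - 12*x^2 + 12*x + C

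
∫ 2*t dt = t^2 + C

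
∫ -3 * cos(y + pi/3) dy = -3*sin(y + pi/3) + C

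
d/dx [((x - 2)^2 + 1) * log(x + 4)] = (2*x^2*log(x + 4) + x^2 + 4*x*log(x + 4) - 4*x - 16*log(x + 4) + 5)/(x + 4)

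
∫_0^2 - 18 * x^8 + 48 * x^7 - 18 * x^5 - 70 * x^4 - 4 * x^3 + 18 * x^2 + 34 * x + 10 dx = -8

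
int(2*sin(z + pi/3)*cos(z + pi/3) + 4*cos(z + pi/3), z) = (sin(z + pi/3) + 2)^2 + C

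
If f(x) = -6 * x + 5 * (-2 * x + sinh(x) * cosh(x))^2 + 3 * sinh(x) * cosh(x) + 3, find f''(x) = -40*x*sinh(2*x) + 20*(cosh(2*x) - 1)^2 + 6*sinh(2*x) + 10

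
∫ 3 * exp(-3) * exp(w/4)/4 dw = 3*exp(w/4 - 3) + C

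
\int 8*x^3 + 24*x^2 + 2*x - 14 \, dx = 2*x^4 + 8*x^3 + x^2 - 14*x + C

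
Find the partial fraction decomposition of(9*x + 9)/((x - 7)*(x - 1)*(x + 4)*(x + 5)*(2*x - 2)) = -1/(24*(x + 5)) + 27/(550*(x + 4)) - 3/(200*(x - 1)) - 1/(20*(x - 1)^2) + 1/(132*(x - 7))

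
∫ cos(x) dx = sin(x) + C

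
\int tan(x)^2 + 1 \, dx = tan(x) + C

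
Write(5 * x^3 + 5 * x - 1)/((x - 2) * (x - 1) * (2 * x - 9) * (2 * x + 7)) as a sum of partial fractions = 207/(352*(2*x + 7)) + 3817/(1120*(2*x - 9)) + 1/(7*(x - 1)) - 49/(55*(x - 2))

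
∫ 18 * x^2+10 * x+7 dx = 6*x^3 + 5*x^2 + 7*x + C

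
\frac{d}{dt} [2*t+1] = 2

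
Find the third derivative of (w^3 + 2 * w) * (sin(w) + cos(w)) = sqrt(2)*w*(-w^2*cos(w + pi/4) - 9*w*sin(w + pi/4) + 16*cos(w + pi/4))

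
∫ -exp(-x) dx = exp(-x) + C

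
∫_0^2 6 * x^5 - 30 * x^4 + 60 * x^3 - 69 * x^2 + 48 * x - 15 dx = -6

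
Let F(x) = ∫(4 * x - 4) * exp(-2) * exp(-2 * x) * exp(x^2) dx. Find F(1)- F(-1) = -2*E + 2*exp(-3)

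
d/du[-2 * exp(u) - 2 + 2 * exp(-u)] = (-2*exp(2*u) - 2)*exp(-u)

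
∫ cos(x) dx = sin(x) + C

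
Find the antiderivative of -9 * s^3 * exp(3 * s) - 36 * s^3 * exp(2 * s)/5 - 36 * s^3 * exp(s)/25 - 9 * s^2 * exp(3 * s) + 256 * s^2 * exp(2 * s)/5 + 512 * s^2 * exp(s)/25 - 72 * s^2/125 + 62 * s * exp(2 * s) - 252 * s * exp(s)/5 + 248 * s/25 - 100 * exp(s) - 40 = 4*s*exp(s) + 8*s/5 - 3*(5*s*exp(s) + 2*s - 20)^3/125 - (5*s*exp(s) + 2*s - 20)^2/5 + C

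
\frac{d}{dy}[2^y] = 2^y*log(2)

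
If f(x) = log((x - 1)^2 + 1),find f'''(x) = (4*x^3 - 12*x^2 + 8)/(x^6 - 6*x^5 + 18*x^4 - 32*x^3 + 36*x^2 - 24*x + 8)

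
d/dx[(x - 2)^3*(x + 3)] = 4*x^3 - 9*x^2 - 12*x + 28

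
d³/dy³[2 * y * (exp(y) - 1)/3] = 2*y*exp(y)/3 + 2*exp(y)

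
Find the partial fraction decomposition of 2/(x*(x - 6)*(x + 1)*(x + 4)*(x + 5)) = 1/(110*(x + 5)) - 1/(60*(x + 4)) + 1/(42*(x + 1)) + 1/(2310*(x - 6)) - 1/(60*x)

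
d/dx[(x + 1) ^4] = 4*x^3 + 12*x^2 + 12*x + 4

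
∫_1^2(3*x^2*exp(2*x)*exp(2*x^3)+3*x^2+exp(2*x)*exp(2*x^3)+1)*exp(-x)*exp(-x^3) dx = -exp(2) - exp(-10) + exp(-2) + exp(10)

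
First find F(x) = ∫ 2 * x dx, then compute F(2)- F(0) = 4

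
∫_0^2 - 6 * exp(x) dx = 6 - 6*exp(2)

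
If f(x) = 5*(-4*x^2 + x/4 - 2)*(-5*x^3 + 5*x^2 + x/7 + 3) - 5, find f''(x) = 2000*x^3 - 1275*x^2 + 4485*x/14 - 3075/14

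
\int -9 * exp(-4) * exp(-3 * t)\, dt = 3*exp(-3*t - 4) + C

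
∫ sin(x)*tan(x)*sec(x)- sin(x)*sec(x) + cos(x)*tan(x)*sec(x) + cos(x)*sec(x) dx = tan(x) + C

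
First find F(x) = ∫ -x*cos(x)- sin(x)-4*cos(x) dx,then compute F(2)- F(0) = -6*sin(2)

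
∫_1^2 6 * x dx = 9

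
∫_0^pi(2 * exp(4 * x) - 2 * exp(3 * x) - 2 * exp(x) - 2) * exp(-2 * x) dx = -1 + (-1 - exp(-pi) + exp(pi))^2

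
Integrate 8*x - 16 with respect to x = 4*x^2 - 16*x + C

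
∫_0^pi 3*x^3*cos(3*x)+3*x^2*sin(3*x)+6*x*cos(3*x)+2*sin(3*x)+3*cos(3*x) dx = 0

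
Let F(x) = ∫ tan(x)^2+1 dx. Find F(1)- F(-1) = 2*tan(1)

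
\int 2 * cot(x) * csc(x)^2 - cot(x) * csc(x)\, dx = (1 - csc(x))*csc(x) + C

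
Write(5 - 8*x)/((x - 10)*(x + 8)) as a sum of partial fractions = -23/(6*(x + 8)) - 25/(6*(x - 10))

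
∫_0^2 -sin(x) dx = -1 + cos(2)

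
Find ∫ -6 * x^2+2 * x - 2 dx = -2*x^3 + x^2 - 2*x + C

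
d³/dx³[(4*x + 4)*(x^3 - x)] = 96*x + 24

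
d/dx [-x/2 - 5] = -1/2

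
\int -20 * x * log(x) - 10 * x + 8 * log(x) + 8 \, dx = 2*x*(4 - 5*x)*log(x) + C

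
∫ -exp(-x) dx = exp(-x) + C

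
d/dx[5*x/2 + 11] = 5/2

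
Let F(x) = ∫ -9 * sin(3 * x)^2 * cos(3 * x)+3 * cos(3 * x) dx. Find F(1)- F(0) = sin(3)*cos(3)^2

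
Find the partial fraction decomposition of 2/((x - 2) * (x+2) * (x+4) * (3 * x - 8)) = 27/(280*(3*x - 8)) - 1/(120*(x + 4)) + 1/(56*(x + 2)) - 1/(24*(x - 2))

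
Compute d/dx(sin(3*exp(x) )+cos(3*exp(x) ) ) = 3*sqrt(2)*exp(x)*cos(3*exp(x) + pi/4)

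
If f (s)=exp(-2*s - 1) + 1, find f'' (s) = 4*exp(-2*s - 1)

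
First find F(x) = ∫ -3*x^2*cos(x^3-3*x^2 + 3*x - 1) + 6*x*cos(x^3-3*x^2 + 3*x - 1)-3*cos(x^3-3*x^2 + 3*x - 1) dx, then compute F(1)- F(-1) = -sin(8)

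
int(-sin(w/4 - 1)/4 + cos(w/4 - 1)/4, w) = sqrt(2)*cos(-w/4 + pi/4 + 1) + C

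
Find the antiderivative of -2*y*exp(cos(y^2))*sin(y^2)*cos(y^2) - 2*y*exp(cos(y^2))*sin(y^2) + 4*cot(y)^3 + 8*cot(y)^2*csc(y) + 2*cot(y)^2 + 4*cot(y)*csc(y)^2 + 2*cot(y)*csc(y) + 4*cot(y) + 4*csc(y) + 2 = -2*(cot(y) + csc(y))^2 + exp(cos(y^2))*cos(y^2) - 2*cot(y) - 2*csc(y) + C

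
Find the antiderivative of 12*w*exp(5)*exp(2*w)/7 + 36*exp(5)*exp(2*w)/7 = 3*(2*w + 5)*exp(2*w + 5)/7 + C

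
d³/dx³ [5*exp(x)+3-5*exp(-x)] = (5*exp(2*x) + 5)*exp(-x)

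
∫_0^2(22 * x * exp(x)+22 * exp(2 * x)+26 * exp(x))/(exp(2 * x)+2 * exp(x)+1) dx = -2 + 48*exp(2)/(1 + exp(2))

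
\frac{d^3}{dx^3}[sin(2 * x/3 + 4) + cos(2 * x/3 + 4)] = 8*sin(2*x/3 + 4)/27 - 8*cos(2*x/3 + 4)/27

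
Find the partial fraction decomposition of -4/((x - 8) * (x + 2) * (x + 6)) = -1/(14*(x + 6)) + 1/(10*(x + 2)) - 1/(35*(x - 8))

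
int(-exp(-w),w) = exp(-w) + C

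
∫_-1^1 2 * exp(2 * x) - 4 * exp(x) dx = -(-2 + exp(-1))^2 + (-2 + E)^2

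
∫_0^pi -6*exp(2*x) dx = 3 - 3*exp(2*pi)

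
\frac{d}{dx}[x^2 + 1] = 2*x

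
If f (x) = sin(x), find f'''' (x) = sin(x)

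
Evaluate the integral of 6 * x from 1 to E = -3 + 3*exp(2)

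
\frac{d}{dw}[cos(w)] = -sin(w)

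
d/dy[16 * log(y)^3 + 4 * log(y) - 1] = (48*log(y)^2 + 4)/y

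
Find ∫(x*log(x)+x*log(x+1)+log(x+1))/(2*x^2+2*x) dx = log(x)*log(x + 1)/2 + C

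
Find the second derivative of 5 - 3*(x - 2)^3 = 36 - 18*x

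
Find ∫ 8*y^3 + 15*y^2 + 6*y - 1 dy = 2*y^4 + 5*y^3 + 3*y^2 - y + C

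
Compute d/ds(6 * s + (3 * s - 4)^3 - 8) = 81*s^2 - 216*s + 150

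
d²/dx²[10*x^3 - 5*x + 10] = 60*x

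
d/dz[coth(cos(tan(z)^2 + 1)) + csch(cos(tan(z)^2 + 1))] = 2*(cosh(cos(cos(z)^(-2))) + 1)*sin(z)*sin(cos(z)^(-2))/(cos(z)^3*sinh(cos(cos(z)^(-2)))^2)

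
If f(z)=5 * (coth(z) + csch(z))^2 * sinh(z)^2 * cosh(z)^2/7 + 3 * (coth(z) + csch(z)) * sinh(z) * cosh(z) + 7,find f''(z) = 10*sinh(z)^4 + 174*sinh(z)^2/7 - 129*cosh(z)/7 + 6 + 10*cosh(z)^6/(7*sinh(z)^2) + 90*cosh(z)^5/(7*sinh(z)^2) - 90*cosh(z)/(7*sinh(z)^2) - 10/(7*sinh(z)^2)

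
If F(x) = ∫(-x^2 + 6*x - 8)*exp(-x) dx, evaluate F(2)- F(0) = -4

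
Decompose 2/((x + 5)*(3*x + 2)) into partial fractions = 6/(13*(3*x + 2)) - 2/(13*(x + 5))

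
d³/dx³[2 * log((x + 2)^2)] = 8/(x^3 + 6*x^2 + 12*x + 8)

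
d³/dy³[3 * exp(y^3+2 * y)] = 81*y^6*exp(y^3 + 2*y) + 162*y^4*exp(y^3 + 2*y) + 162*y^3*exp(y^3 + 2*y) + 108*y^2*exp(y^3 + 2*y) + 108*y*exp(y^3 + 2*y) + 42*exp(y^3 + 2*y)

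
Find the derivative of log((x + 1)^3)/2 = 3/(2*x + 2)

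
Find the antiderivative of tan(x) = log(sec(x)) + C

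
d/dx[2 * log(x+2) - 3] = 2/(x + 2)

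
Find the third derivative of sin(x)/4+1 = -cos(x)/4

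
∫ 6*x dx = 3*x^2 + C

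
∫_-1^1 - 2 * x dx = 0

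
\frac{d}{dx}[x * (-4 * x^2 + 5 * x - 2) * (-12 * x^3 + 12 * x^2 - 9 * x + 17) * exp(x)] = 48*x^6*exp(x) + 180*x^5*exp(x) - 420*x^4*exp(x) + 343*x^3*exp(x) - 308*x^2*exp(x) + 172*x*exp(x) - 34*exp(x)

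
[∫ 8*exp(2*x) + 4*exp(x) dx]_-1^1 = -(2*exp(-1) + 1)^2 + (1 + 2*E)^2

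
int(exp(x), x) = exp(x) + C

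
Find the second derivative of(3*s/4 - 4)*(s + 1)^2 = 9*s/2 - 5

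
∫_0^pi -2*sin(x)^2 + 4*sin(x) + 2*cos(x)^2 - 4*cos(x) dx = 8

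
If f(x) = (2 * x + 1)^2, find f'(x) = 8*x + 4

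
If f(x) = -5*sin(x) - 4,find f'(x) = -5*cos(x)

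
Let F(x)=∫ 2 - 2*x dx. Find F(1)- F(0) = 1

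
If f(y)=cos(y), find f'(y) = -sin(y)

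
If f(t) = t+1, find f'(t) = 1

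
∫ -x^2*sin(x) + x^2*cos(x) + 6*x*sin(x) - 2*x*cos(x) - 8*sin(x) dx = sqrt(2)*(x - 2)^2*sin(x + pi/4) + C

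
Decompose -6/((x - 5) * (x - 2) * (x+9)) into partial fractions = -3/(77*(x + 9)) + 2/(11*(x - 2)) - 1/(7*(x - 5))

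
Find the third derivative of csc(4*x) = -384*cot(4*x)^3*csc(4*x) - 320*cot(4*x)*csc(4*x)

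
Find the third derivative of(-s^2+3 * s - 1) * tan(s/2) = -3*s^2*tan(s/2)^4/4 - s^2*tan(s/2)^2 - s^2/4 + 9*s*tan(s/2)^4/4 - 3*s*tan(s/2)^3 + 3*s*tan(s/2)^2 - 3*s*tan(s/2) + 3*s/4 - 3*tan(s/2)^4/4 + 9*tan(s/2)^3/2 - 4*tan(s/2)^2 + 9*tan(s/2)/2 - 13/4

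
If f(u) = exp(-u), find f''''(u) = exp(-u)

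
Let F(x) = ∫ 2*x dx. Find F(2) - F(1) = 3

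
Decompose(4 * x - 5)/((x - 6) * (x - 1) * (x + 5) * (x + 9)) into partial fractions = 41/(600*(x + 9)) - 25/(264*(x + 5)) + 1/(300*(x - 1)) + 19/(825*(x - 6))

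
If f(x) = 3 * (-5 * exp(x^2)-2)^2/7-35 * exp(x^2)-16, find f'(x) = 300*x*exp(2*x^2)/7 - 370*x*exp(x^2)/7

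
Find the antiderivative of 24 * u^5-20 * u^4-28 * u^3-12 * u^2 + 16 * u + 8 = 4*u^6 - 4*u^5 - 7*u^4 - 4*u^3 + 8*u^2 + 8*u + C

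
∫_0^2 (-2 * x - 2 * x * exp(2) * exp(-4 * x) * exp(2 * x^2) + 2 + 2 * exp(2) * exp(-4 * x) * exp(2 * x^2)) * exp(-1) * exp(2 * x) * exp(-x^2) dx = 0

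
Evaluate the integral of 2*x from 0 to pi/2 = pi^2/4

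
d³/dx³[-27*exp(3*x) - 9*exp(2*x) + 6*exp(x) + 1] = -729*exp(3*x) - 72*exp(2*x) + 6*exp(x)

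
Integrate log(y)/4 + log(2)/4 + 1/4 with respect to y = y*log(2*y)/4 + C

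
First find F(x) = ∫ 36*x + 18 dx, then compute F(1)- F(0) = 36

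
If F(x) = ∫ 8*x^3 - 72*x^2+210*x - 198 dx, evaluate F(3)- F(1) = -20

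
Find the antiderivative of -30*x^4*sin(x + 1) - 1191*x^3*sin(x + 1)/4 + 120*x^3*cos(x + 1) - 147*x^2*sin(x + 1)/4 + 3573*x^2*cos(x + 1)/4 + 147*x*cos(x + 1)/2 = 3*x^2*(5*x + 49)*(8*x + 1)*cos(x + 1)/4 + C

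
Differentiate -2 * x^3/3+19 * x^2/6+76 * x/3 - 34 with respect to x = -2*x^2 + 19*x/3 + 76/3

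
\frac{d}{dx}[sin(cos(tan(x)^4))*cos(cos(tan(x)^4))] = 2*(sin(2*cos(tan(x)^4) - tan(x)^4)*tan(x)^2 + sin(2*cos(tan(x)^4) - tan(x)^4) - sin(2*cos(tan(x)^4) + tan(x)^4)*tan(x)^2 - sin(2*cos(tan(x)^4) + tan(x)^4))*tan(x)^3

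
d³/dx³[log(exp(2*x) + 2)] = (-16*exp(4*x) + 32*exp(2*x))/(exp(6*x) + 6*exp(4*x) + 12*exp(2*x) + 8)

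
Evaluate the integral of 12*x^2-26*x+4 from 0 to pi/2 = -12 + (-2 + pi/2)^2*(3 + 2*pi)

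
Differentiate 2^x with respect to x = 2^x*log(2)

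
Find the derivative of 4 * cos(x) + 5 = -4*sin(x)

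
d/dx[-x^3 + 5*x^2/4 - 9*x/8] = -3*x^2 + 5*x/2 - 9/8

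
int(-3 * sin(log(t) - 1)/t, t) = 3*cos(log(t) - 1) + C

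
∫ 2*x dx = x^2 + C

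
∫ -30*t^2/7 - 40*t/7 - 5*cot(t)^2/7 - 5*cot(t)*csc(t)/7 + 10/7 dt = -10*t^3/7 - 20*t^2/7 + 15*t/7 + 5*cot(t)/7 + 5*csc(t)/7 + C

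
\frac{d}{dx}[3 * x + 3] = 3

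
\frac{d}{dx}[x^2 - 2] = 2*x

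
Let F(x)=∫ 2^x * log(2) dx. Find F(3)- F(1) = 6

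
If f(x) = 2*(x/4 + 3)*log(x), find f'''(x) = (24 - x)/(2*x^3)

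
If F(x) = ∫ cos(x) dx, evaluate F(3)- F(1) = -sin(1) + sin(3)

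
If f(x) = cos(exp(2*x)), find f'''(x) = 8*(exp(4*x)*sin(exp(2*x)) - 3*exp(2*x)*cos(exp(2*x)) - sin(exp(2*x)))*exp(2*x)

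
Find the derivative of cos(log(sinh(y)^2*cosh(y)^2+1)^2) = -4*log(cosh(4*y)/8 + 7/8)*sin(log(sinh(y)^2*cosh(y)^2 + 1)^2)*sinh(y)*cosh(y)*cosh(2*y)/(cosh(4*y)/8 + 7/8)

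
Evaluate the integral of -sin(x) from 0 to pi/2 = -1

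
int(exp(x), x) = exp(x) + C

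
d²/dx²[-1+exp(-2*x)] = 4*exp(-2*x)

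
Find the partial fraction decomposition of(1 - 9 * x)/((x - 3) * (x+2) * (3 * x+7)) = 99/(8*(3*x + 7)) - 19/(5*(x + 2)) - 13/(40*(x - 3))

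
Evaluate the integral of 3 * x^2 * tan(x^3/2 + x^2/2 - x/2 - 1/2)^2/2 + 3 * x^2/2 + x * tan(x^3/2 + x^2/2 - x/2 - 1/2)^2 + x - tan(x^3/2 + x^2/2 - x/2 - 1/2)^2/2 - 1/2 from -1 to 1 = 0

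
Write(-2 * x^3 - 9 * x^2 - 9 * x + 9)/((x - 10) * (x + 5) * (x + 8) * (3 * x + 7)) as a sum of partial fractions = -173/(5032*(3*x + 7)) - 529/(918*(x + 8)) + 79/(360*(x + 5)) - 2981/(9990*(x - 10))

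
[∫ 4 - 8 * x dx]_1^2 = -8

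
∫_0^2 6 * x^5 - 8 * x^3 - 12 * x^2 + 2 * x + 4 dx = 12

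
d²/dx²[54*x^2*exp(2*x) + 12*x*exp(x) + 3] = 216*x^2*exp(2*x) + 432*x*exp(2*x) + 12*x*exp(x) + 108*exp(2*x) + 24*exp(x)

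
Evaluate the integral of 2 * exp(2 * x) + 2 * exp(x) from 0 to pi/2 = -4 + (1 + exp(pi/2))^2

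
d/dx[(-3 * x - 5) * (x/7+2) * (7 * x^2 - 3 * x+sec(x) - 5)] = -12*x^3 - 3*x^2*tan(x)*sec(x)/7 - 960*x^2/7 - 47*x*tan(x)*sec(x)/7 - 6*x*sec(x)/7 - 668*x/7 - 10*tan(x)*sec(x) - 47*sec(x)/7 + 445/7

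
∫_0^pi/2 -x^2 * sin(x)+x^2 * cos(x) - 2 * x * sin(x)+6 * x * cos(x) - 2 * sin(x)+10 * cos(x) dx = -4 + (pi/2 + 2)^2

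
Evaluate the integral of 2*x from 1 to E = -1 + exp(2)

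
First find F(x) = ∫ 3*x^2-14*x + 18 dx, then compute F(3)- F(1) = 6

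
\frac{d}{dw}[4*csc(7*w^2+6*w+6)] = -16*(7*w + 3)*cos(7*w^2 + 6*w + 6)/(1 - cos(14*w^2 + 12*w + 12))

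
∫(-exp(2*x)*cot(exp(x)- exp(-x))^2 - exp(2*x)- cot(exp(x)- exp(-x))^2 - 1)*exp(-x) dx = cot(2*sinh(x)) + C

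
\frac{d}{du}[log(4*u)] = 1/u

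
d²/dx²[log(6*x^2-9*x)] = (-8*x^2 + 12*x - 9)/(4*x^4 - 12*x^3 + 9*x^2)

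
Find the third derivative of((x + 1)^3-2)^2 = 120*x^3 + 360*x^2 + 360*x + 96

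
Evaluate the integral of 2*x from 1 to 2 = 3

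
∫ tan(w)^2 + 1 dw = tan(w) + C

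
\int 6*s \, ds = 3*s^2 + C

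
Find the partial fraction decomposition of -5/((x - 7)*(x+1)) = 5/(8*(x + 1)) - 5/(8*(x - 7))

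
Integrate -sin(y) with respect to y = cos(y) + C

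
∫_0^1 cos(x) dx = sin(1)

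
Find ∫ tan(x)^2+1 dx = tan(x) + C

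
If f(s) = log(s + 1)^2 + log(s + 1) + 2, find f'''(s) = (4*log(s + 1) - 4)/(s^3 + 3*s^2 + 3*s + 1)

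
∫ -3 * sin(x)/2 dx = 3*cos(x)/2 + C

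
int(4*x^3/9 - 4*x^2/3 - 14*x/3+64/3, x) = x^4/9 - 4*x^3/9 - 7*x^2/3 + 64*x/3 + C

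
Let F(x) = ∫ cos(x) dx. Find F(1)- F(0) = sin(1)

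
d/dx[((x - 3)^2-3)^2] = 4*x^3 - 36*x^2 + 96*x - 72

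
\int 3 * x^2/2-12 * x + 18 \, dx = x^3/2 - 6*x^2 + 18*x + C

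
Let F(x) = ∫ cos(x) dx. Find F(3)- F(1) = -sin(1) + sin(3)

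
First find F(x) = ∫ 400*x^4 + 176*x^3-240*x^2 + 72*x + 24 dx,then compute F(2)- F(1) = 2712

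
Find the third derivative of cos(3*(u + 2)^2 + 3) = 216*u^3*sin(3*u^2 + 12*u + 15) + 1296*u^2*sin(3*u^2 + 12*u + 15) + 2592*u*sin(3*u^2 + 12*u + 15) - 108*u*cos(3*u^2 + 12*u + 15) + 1728*sin(3*u^2 + 12*u + 15) - 216*cos(3*u^2 + 12*u + 15)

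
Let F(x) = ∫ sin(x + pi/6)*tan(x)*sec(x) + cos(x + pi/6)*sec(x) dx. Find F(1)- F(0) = sqrt(3)*tan(1)/2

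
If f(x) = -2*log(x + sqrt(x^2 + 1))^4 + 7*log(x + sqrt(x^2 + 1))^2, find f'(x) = (-8*x*log(x + sqrt(x^2 + 1))^3 + 14*x*log(x + sqrt(x^2 + 1)) - 8*sqrt(x^2 + 1)*log(x + sqrt(x^2 + 1))^3 + 14*sqrt(x^2 + 1)*log(x + sqrt(x^2 + 1)))/(x^2 + x*sqrt(x^2 + 1) + 1)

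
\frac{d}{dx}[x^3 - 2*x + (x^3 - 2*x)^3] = 9*x^8 - 42*x^6 + 60*x^4 - 21*x^2 - 2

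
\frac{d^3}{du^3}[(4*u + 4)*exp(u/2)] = u*exp(u/2)/2 + 7*exp(u/2)/2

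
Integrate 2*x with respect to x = x^2 + C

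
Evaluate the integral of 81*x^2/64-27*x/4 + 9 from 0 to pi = (-2 + 3*pi/4)^3 + 8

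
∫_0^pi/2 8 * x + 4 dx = 2*pi + pi^2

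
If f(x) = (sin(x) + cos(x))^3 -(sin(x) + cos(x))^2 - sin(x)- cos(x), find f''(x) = -18*sqrt(2)*sin(x)^2*cos(x + pi/4) + 8*sin(x)*cos(x) - 14*sin(x) + 4*cos(x)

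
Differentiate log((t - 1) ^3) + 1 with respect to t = 3/(t - 1)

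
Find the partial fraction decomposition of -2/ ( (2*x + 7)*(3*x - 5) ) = -6/(31*(3*x - 5)) + 4/(31*(2*x + 7))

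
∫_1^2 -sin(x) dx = -cos(1) + cos(2)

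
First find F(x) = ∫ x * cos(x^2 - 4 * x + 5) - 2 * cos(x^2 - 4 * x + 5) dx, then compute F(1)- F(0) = sin(2)/2 - sin(5)/2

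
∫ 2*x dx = x^2 + C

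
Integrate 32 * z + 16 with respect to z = 16*z^2 + 16*z + C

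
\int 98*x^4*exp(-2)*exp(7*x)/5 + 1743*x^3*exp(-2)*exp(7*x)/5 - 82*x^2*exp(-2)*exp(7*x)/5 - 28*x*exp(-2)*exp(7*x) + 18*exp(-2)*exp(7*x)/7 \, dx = x*(7*x - 2)*(14*x^2 + 245*x - 45)*exp(7*x - 2)/35 + C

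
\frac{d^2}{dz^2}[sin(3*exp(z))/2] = 3*(-3*exp(z)*sin(3*exp(z)) + cos(3*exp(z)))*exp(z)/2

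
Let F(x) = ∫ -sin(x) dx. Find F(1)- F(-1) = 0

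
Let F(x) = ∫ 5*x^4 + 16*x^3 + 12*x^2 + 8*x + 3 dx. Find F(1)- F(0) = 16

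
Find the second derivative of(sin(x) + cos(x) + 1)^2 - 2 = -4*sin(2*x) - 2*sqrt(2)*sin(x + pi/4)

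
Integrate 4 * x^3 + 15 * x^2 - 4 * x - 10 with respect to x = x^4 + 5*x^3 - 2*x^2 - 10*x + C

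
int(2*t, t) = t^2 + C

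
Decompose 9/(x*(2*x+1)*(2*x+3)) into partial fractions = 3/(2*x + 3) - 9/(2*x + 1) + 3/x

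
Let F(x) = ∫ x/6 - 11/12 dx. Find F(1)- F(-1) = -11/6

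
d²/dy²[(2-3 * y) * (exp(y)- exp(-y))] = (-3*y*exp(2*y) + 3*y - 4*exp(2*y) - 8)*exp(-y)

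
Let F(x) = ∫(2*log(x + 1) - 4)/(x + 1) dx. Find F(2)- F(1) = -(-2 + log(2))^2 + (-2 + log(3))^2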